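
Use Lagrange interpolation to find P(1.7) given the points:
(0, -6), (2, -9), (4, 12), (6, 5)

Lagrange interpolation formula:
P(x) = Σ yᵢ × Lᵢ(x)
where Lᵢ(x) = Π_{j≠i} (x - xⱼ)/(xᵢ - xⱼ)

L_0(1.7) = (1.7 - 2)/(0 - 2) × (1.7 - 4)/(0 - 4) × (1.7 - 6)/(0 - 6) = 0.061813
L_1(1.7) = (1.7 - 0)/(2 - 0) × (1.7 - 4)/(2 - 4) × (1.7 - 6)/(2 - 6) = 1.050812
L_2(1.7) = (1.7 - 0)/(4 - 0) × (1.7 - 2)/(4 - 2) × (1.7 - 6)/(4 - 6) = -0.137063
L_3(1.7) = (1.7 - 0)/(6 - 0) × (1.7 - 2)/(6 - 2) × (1.7 - 4)/(6 - 4) = 0.024438

P(1.7) = (-6)×L_0(1.7) + (-9)×L_1(1.7) + 12×L_2(1.7) + 5×L_3(1.7)
P(1.7) = -11.350750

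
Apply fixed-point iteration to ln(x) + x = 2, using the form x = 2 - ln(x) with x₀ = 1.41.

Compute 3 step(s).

Equation: ln(x) + x = 2
Fixed-point form: x = 2 - ln(x)
x₀ = 1.41

x_1 = g(1.410000) = 1.656410
x_2 = g(1.656410) = 1.495347
x_3 = g(1.495347) = 1.597642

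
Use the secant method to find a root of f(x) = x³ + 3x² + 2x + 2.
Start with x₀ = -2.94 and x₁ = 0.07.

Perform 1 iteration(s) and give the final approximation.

f(x) = x³ + 3x² + 2x + 2
x₀ = -2.94, x₁ = 0.07

Secant formula: x_{n+1} = x_n - f(x_n)(x_n - x_{n-1})/(f(x_n) - f(x_{n-1}))

Iteration 1:
  f(-2.940000) = -3.361384
  f(0.070000) = 2.155043
  x_2 = 0.070000 - 2.155043×(0.070000 - (-2.940000))/(2.155043 - (-3.361384))
       = -1.105884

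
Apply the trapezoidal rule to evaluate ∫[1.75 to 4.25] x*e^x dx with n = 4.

f(x) = x*e^x
a = 1.75, b = 4.25, n = 4
h = (b - a)/n = 0.625000

Trapezoidal rule: (h/2)[f(x₀) + 2f(x₁) + 2f(x₂) + ... + f(xₙ)]

x_0 = 1.7500, f(x_0) = 10.070555, coefficient = 1
x_1 = 2.3750, f(x_1) = 25.533656, coefficient = 2
x_2 = 3.0000, f(x_2) = 60.256611, coefficient = 2
x_3 = 3.6250, f(x_3) = 136.027121, coefficient = 2
x_4 = 4.2500, f(x_4) = 297.948002, coefficient = 1

I ≈ (0.625000/2) × 751.653334 = 234.891667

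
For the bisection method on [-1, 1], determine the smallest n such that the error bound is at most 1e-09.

We need (b-a)/2^n ≤ 1e-09
(1 - (-1))/2^n ≤ 1e-09
2/2^n ≤ 1e-09
2^n ≥ 2000000000
n ≥ log₂(2000000000) = 30.90
n ≥ 31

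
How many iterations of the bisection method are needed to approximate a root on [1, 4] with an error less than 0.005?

We need (b-a)/2^n ≤ 0.005
(4 - 1)/2^n ≤ 0.005
3/2^n ≤ 0.005
2^n ≥ 600
n ≥ log₂(600) = 9.23
n ≥ 10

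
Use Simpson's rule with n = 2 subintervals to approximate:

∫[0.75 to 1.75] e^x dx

f(x) = e^x
a = 0.75, b = 1.75, n = 2
h = (b - a)/n = 0.500000

Simpson's rule: (h/3)[f(x₀) + 4f(x₁) + 2f(x₂) + ... + f(xₙ)]

x_0 = 0.7500, f(x_0) = 2.117000, coefficient = 1
x_1 = 1.2500, f(x_1) = 3.490343, coefficient = 4
x_2 = 1.7500, f(x_2) = 5.754603, coefficient = 1

I ≈ (0.500000/3) × 21.832975 = 3.638829
Exact value: 3.637603
Error: 0.001226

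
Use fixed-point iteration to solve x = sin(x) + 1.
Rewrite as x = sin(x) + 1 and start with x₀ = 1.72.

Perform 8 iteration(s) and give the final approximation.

Equation: x = sin(x) + 1
Fixed-point form: x = sin(x) + 1
x₀ = 1.72

x_1 = g(1.720000) = 1.988890
x_2 = g(1.988890) = 1.913865
x_3 = g(1.913865) = 1.941727
x_4 = g(1.941727) = 1.931990
x_5 = g(1.931990) = 1.935476
x_6 = g(1.935476) = 1.934238
x_7 = g(1.934238) = 1.934679
x_8 = g(1.934679) = 1.934522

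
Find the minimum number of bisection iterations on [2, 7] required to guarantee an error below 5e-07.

We need (b-a)/2^n ≤ 5e-07
(7 - 2)/2^n ≤ 5e-07
5/2^n ≤ 5e-07
2^n ≥ 10000000
n ≥ log₂(10000000) = 23.25
n ≥ 24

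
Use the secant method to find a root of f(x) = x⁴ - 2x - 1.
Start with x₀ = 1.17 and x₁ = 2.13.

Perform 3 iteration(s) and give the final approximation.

f(x) = x⁴ - 2x - 1
x₀ = 1.17, x₁ = 2.13

Secant formula: x_{n+1} = x_n - f(x_n)(x_n - x_{n-1})/(f(x_n) - f(x_{n-1}))

Iteration 1:
  f(1.170000) = -1.466113
  f(2.130000) = 15.323462
  x_2 = 2.130000 - 15.323462×(2.130000 - 1.170000)/(15.323462 - (-1.466113))
       = 1.253830
Iteration 2:
  f(2.130000) = 15.323462
  f(1.253830) = -1.036195
  x_3 = 1.253830 - (-1.036195)×(1.253830 - 2.130000)/(-1.036195 - 15.323462)
       = 1.309325
Iteration 3:
  f(1.253830) = -1.036195
  f(1.309325) = -0.679715
  x_4 = 1.309325 - (-0.679715)×(1.309325 - 1.253830)/(-0.679715 - (-1.036195))
       = 1.415140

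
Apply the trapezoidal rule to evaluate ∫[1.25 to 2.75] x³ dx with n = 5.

f(x) = x³
a = 1.25, b = 2.75, n = 5
h = (b - a)/n = 0.300000

Trapezoidal rule: (h/2)[f(x₀) + 2f(x₁) + 2f(x₂) + ... + f(xₙ)]

x_0 = 1.2500, f(x_0) = 1.953125, coefficient = 1
x_1 = 1.5500, f(x_1) = 3.723875, coefficient = 2
x_2 = 1.8500, f(x_2) = 6.331625, coefficient = 2
x_3 = 2.1500, f(x_3) = 9.938375, coefficient = 2
x_4 = 2.4500, f(x_4) = 14.706125, coefficient = 2
x_5 = 2.7500, f(x_5) = 20.796875, coefficient = 1

I ≈ (0.300000/2) × 92.150000 = 13.822500
Exact value: 13.687500
Error: 0.135000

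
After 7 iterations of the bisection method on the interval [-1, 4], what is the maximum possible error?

Bisection error bound: |error| ≤ (b-a)/2^n
|error| ≤ (4 - (-1))/2^7 = 5/2^7
|error| ≤ 0.0390625000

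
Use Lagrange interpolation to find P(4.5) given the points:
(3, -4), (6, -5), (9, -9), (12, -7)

Lagrange interpolation formula:
P(x) = Σ yᵢ × Lᵢ(x)
where Lᵢ(x) = Π_{j≠i} (x - xⱼ)/(xᵢ - xⱼ)

L_0(4.5) = (4.5 - 6)/(3 - 6) × (4.5 - 9)/(3 - 9) × (4.5 - 12)/(3 - 12) = 0.312500
L_1(4.5) = (4.5 - 3)/(6 - 3) × (4.5 - 9)/(6 - 9) × (4.5 - 12)/(6 - 12) = 0.937500
L_2(4.5) = (4.5 - 3)/(9 - 3) × (4.5 - 6)/(9 - 6) × (4.5 - 12)/(9 - 12) = -0.312500
L_3(4.5) = (4.5 - 3)/(12 - 3) × (4.5 - 6)/(12 - 6) × (4.5 - 9)/(12 - 9) = 0.062500

P(4.5) = (-4)×L_0(4.5) + (-5)×L_1(4.5) + (-9)×L_2(4.5) + (-7)×L_3(4.5)
P(4.5) = -3.562500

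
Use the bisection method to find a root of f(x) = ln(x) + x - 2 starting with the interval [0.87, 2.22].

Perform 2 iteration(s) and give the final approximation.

f(x) = ln(x) + x - 2
Initial interval: [0.87, 2.22]

Iteration 1:
  c_1 = (0.870000 + 2.220000)/2 = 1.545000
  f(c_1) = f(1.545000) = -0.019976
  f(a) × f(c) ≥ 0, new interval: [1.545000, 2.220000]
Iteration 2:
  c_2 = (1.545000 + 2.220000)/2 = 1.882500
  f(c_2) = f(1.882500) = 0.515101
  f(a) × f(c) < 0, new interval: [1.545000, 1.882500]

After 2 iteration(s), the approximation is c_2 = 1.882500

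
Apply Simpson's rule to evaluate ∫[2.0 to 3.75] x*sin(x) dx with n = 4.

f(x) = x*sin(x)
a = 2.0, b = 3.75, n = 4
h = (b - a)/n = 0.437500

Simpson's rule: (h/3)[f(x₀) + 4f(x₁) + 2f(x₂) + ... + f(xₙ)]

x_0 = 2.0000, f(x_0) = 1.818595, coefficient = 1
x_1 = 2.4375, f(x_1) = 1.577897, coefficient = 4
x_2 = 2.8750, f(x_2) = 0.757407, coefficient = 2
x_3 = 3.3125, f(x_3) = -0.563379, coefficient = 4
x_4 = 3.7500, f(x_4) = -2.143355, coefficient = 1

I ≈ (0.437500/3) × 5.248130 = 0.765352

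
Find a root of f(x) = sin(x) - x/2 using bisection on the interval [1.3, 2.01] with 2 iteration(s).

f(x) = sin(x) - x/2
Initial interval: [1.3, 2.01]

Iteration 1:
  c_1 = (1.300000 + 2.010000)/2 = 1.655000
  f(c_1) = f(1.655000) = 0.168957
  f(a) × f(c) ≥ 0, new interval: [1.655000, 2.010000]
Iteration 2:
  c_2 = (1.655000 + 2.010000)/2 = 1.832500
  f(c_2) = f(1.832500) = 0.049701
  f(a) × f(c) ≥ 0, new interval: [1.832500, 2.010000]

After 2 iteration(s), the approximation is c_2 = 1.832500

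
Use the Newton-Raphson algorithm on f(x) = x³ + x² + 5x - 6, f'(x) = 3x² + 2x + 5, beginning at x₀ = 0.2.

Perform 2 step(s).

f(x) = x³ + x² + 5x - 6
f'(x) = 3x² + 2x + 5
x₀ = 0.2

Newton-Raphson formula: x_{n+1} = x_n - f(x_n)/f'(x_n)

Iteration 1:
  f(0.200000) = -4.952000
  f'(0.200000) = 5.520000
  x_1 = 0.200000 - (-4.952000)/5.520000 = 1.097101
Iteration 2:
  f(1.097101) = 2.009645
  f'(1.097101) = 10.805098
  x_2 = 1.097101 - 2.009645/10.805098 = 0.911111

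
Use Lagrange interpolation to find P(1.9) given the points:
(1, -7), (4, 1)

Lagrange interpolation formula:
P(x) = Σ yᵢ × Lᵢ(x)
where Lᵢ(x) = Π_{j≠i} (x - xⱼ)/(xᵢ - xⱼ)

L_0(1.9) = (1.9 - 4)/(1 - 4) = 0.700000
L_1(1.9) = (1.9 - 1)/(4 - 1) = 0.300000

P(1.9) = (-7)×L_0(1.9) + 1×L_1(1.9)
P(1.9) = -4.600000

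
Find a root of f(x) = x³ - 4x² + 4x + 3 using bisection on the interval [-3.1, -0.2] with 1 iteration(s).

f(x) = x³ - 4x² + 4x + 3
Initial interval: [-3.1, -0.2]

Iteration 1:
  c_1 = (-3.100000 + (-0.200000))/2 = -1.650000
  f(c_1) = f(-1.650000) = -18.982125
  f(a) × f(c) ≥ 0, new interval: [-1.650000, -0.200000]

After 1 iteration(s), the approximation is c_1 = -1.650000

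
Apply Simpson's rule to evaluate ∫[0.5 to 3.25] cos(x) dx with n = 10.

f(x) = cos(x)
a = 0.5, b = 3.25, n = 10
h = (b - a)/n = 0.275000

Simpson's rule: (h/3)[f(x₀) + 4f(x₁) + 2f(x₂) + ... + f(xₙ)]

x_0 = 0.5000, f(x_0) = 0.877583, coefficient = 1
x_1 = 0.7750, f(x_1) = 0.714421, coefficient = 4
x_2 = 1.0500, f(x_2) = 0.497571, coefficient = 2
x_3 = 1.3250, f(x_3) = 0.243329, coefficient = 4
x_4 = 1.6000, f(x_4) = -0.029200, coefficient = 2
x_5 = 1.8750, f(x_5) = -0.299534, coefficient = 4
x_6 = 2.1500, f(x_6) = -0.547358, coefficient = 2
x_7 = 2.4250, f(x_7) = -0.754048, coefficient = 4
x_8 = 2.7000, f(x_8) = -0.904072, coefficient = 2
x_9 = 2.9750, f(x_9) = -0.986156, coefficient = 4
x_10 = 3.2500, f(x_10) = -0.994130, coefficient = 1

I ≈ (0.275000/3) × -6.410613 = -0.587640
Exact value: -0.587621
Error: 0.000019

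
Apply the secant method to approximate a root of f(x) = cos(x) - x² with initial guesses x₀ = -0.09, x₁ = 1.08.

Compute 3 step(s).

f(x) = cos(x) - x²
x₀ = -0.09, x₁ = 1.08

Secant formula: x_{n+1} = x_n - f(x_n)(x_n - x_{n-1})/(f(x_n) - f(x_{n-1}))

Iteration 1:
  f(-0.090000) = 0.987853
  f(1.080000) = -0.695072
  x_2 = 1.080000 - (-0.695072)×(1.080000 - (-0.090000))/(-0.695072 - 0.987853)
       = 0.596773
Iteration 2:
  f(1.080000) = -0.695072
  f(0.596773) = 0.471015
  x_3 = 0.596773 - 0.471015×(0.596773 - 1.080000)/(0.471015 - (-0.695072))
       = 0.791962
Iteration 3:
  f(0.596773) = 0.471015
  f(0.791962) = 0.075246
  x_4 = 0.791962 - 0.075246×(0.791962 - 0.596773)/(0.075246 - 0.471015)
       = 0.829073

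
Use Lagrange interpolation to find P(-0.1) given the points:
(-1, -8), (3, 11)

Lagrange interpolation formula:
P(x) = Σ yᵢ × Lᵢ(x)
where Lᵢ(x) = Π_{j≠i} (x - xⱼ)/(xᵢ - xⱼ)

L_0(-0.1) = (-0.1 - 3)/(-1 - 3) = 0.775000
L_1(-0.1) = (-0.1 - (-1))/(3 - (-1)) = 0.225000

P(-0.1) = (-8)×L_0(-0.1) + 11×L_1(-0.1)
P(-0.1) = -3.725000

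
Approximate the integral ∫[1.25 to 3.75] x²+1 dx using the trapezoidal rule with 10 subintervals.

f(x) = x²+1
a = 1.25, b = 3.75, n = 10
h = (b - a)/n = 0.250000

Trapezoidal rule: (h/2)[f(x₀) + 2f(x₁) + 2f(x₂) + ... + f(xₙ)]

x_0 = 1.2500, f(x_0) = 2.562500, coefficient = 1
x_1 = 1.5000, f(x_1) = 3.250000, coefficient = 2
x_2 = 1.7500, f(x_2) = 4.062500, coefficient = 2
x_3 = 2.0000, f(x_3) = 5.000000, coefficient = 2
x_4 = 2.2500, f(x_4) = 6.062500, coefficient = 2
x_5 = 2.5000, f(x_5) = 7.250000, coefficient = 2
x_6 = 2.7500, f(x_6) = 8.562500, coefficient = 2
x_7 = 3.0000, f(x_7) = 10.000000, coefficient = 2
x_8 = 3.2500, f(x_8) = 11.562500, coefficient = 2
x_9 = 3.5000, f(x_9) = 13.250000, coefficient = 2
x_10 = 3.7500, f(x_10) = 15.062500, coefficient = 1

I ≈ (0.250000/2) × 155.625000 = 19.453125
Exact value: 19.427083
Error: 0.026042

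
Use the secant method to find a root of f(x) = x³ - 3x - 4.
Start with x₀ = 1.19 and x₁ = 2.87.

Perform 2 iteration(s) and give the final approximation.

f(x) = x³ - 3x - 4
x₀ = 1.19, x₁ = 2.87

Secant formula: x_{n+1} = x_n - f(x_n)(x_n - x_{n-1})/(f(x_n) - f(x_{n-1}))

Iteration 1:
  f(1.190000) = -5.884841
  f(2.870000) = 11.029903
  x_2 = 2.870000 - 11.029903×(2.870000 - 1.190000)/(11.029903 - (-5.884841))
       = 1.774492
Iteration 2:
  f(2.870000) = 11.029903
  f(1.774492) = -3.735917
  x_3 = 1.774492 - (-3.735917)×(1.774492 - 2.870000)/(-3.735917 - 11.029903)
       = 2.051668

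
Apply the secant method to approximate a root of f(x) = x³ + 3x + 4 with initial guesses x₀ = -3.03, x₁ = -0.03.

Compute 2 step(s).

f(x) = x³ + 3x + 4
x₀ = -3.03, x₁ = -0.03

Secant formula: x_{n+1} = x_n - f(x_n)(x_n - x_{n-1})/(f(x_n) - f(x_{n-1}))

Iteration 1:
  f(-3.030000) = -32.908127
  f(-0.030000) = 3.909973
  x_2 = -0.030000 - 3.909973×(-0.030000 - (-3.030000))/(3.909973 - (-32.908127))
       = -0.348591
Iteration 2:
  f(-0.030000) = 3.909973
  f(-0.348591) = 2.911867
  x_3 = -0.348591 - 2.911867×(-0.348591 - (-0.030000))/(2.911867 - 3.909973)
       = -1.278047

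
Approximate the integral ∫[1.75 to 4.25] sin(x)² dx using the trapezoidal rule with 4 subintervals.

f(x) = sin(x)²
a = 1.75, b = 4.25, n = 4
h = (b - a)/n = 0.625000

Trapezoidal rule: (h/2)[f(x₀) + 2f(x₁) + 2f(x₂) + ... + f(xₙ)]

x_0 = 1.7500, f(x_0) = 0.968228, coefficient = 1
x_1 = 2.3750, f(x_1) = 0.481199, coefficient = 2
x_2 = 3.0000, f(x_2) = 0.019915, coefficient = 2
x_3 = 3.6250, f(x_3) = 0.216038, coefficient = 2
x_4 = 4.2500, f(x_4) = 0.801006, coefficient = 1

I ≈ (0.625000/2) × 3.203538 = 1.001106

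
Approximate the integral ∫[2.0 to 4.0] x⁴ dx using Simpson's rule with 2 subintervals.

f(x) = x⁴
a = 2.0, b = 4.0, n = 2
h = (b - a)/n = 1.000000

Simpson's rule: (h/3)[f(x₀) + 4f(x₁) + 2f(x₂) + ... + f(xₙ)]

x_0 = 2.0000, f(x_0) = 16.000000, coefficient = 1
x_1 = 3.0000, f(x_1) = 81.000000, coefficient = 4
x_2 = 4.0000, f(x_2) = 256.000000, coefficient = 1

I ≈ (1.000000/3) × 596.000000 = 198.666667
Exact value: 198.400000
Error: 0.266667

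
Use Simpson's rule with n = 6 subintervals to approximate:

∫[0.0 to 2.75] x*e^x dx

f(x) = x*e^x
a = 0.0, b = 2.75, n = 6
h = (b - a)/n = 0.458333

Simpson's rule: (h/3)[f(x₀) + 4f(x₁) + 2f(x₂) + ... + f(xₙ)]

x_0 = 0.0000, f(x_0) = 0.000000, coefficient = 1
x_1 = 0.4583, f(x_1) = 0.724825, coefficient = 4
x_2 = 0.9167, f(x_2) = 2.292528, coefficient = 2
x_3 = 1.3750, f(x_3) = 5.438230, coefficient = 4
x_4 = 1.8333, f(x_4) = 11.466952, coefficient = 2
x_5 = 2.2917, f(x_5) = 22.667814, coefficient = 4
x_6 = 2.7500, f(x_6) = 43.017238, coefficient = 1

I ≈ (0.458333/3) × 185.859674 = 28.395228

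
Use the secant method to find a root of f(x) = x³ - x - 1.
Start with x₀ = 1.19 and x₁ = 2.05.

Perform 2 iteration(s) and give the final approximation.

f(x) = x³ - x - 1
x₀ = 1.19, x₁ = 2.05

Secant formula: x_{n+1} = x_n - f(x_n)(x_n - x_{n-1})/(f(x_n) - f(x_{n-1}))

Iteration 1:
  f(1.190000) = -0.504841
  f(2.050000) = 5.565125
  x_2 = 2.050000 - 5.565125×(2.050000 - 1.190000)/(5.565125 - (-0.504841))
       = 1.261526
Iteration 2:
  f(2.050000) = 5.565125
  f(1.261526) = -0.253871
  x_3 = 1.261526 - (-0.253871)×(1.261526 - 2.050000)/(-0.253871 - 5.565125)
       = 1.295926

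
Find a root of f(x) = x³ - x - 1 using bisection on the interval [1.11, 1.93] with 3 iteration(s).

f(x) = x³ - x - 1
Initial interval: [1.11, 1.93]

Iteration 1:
  c_1 = (1.110000 + 1.930000)/2 = 1.520000
  f(c_1) = f(1.520000) = 0.991808
  f(a) × f(c) < 0, new interval: [1.110000, 1.520000]
Iteration 2:
  c_2 = (1.110000 + 1.520000)/2 = 1.315000
  f(c_2) = f(1.315000) = -0.041069
  f(a) × f(c) ≥ 0, new interval: [1.315000, 1.520000]
Iteration 3:
  c_3 = (1.315000 + 1.520000)/2 = 1.417500
  f(c_3) = f(1.417500) = 0.430692
  f(a) × f(c) < 0, new interval: [1.315000, 1.417500]

After 3 iteration(s), the approximation is c_3 = 1.417500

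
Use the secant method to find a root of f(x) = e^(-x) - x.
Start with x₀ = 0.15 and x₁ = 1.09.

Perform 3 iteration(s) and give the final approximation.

f(x) = e^(-x) - x
x₀ = 0.15, x₁ = 1.09

Secant formula: x_{n+1} = x_n - f(x_n)(x_n - x_{n-1})/(f(x_n) - f(x_{n-1}))

Iteration 1:
  f(0.150000) = 0.710708
  f(1.090000) = -0.753784
  x_2 = 1.090000 - (-0.753784)×(1.090000 - 0.150000)/(-0.753784 - 0.710708)
       = 0.606176
Iteration 2:
  f(1.090000) = -0.753784
  f(0.606176) = -0.060743
  x_3 = 0.606176 - (-0.060743)×(0.606176 - 1.090000)/(-0.060743 - (-0.753784))
       = 0.563770
Iteration 3:
  f(0.606176) = -0.060743
  f(0.563770) = 0.005290
  x_4 = 0.563770 - 0.005290×(0.563770 - 0.606176)/(0.005290 - (-0.060743))
       = 0.567167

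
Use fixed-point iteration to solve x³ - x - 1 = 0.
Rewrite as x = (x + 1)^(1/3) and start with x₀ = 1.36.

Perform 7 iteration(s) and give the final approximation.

Equation: x³ - x - 1 = 0
Fixed-point form: x = (x + 1)^(1/3)
x₀ = 1.36

x_1 = g(1.360000) = 1.331386
x_2 = g(1.331386) = 1.325983
x_3 = g(1.325983) = 1.324958
x_4 = g(1.324958) = 1.324764
x_5 = g(1.324764) = 1.324727
x_6 = g(1.324727) = 1.324720
x_7 = g(1.324720) = 1.324718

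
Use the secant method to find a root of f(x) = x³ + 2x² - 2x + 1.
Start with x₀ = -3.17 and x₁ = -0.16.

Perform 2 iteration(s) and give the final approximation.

f(x) = x³ + 2x² - 2x + 1
x₀ = -3.17, x₁ = -0.16

Secant formula: x_{n+1} = x_n - f(x_n)(x_n - x_{n-1})/(f(x_n) - f(x_{n-1}))

Iteration 1:
  f(-3.170000) = -4.417213
  f(-0.160000) = 1.367104
  x_2 = -0.160000 - 1.367104×(-0.160000 - (-3.170000))/(1.367104 - (-4.417213))
       = -0.871403
Iteration 2:
  f(-0.160000) = 1.367104
  f(-0.871403) = 3.599800
  x_3 = -0.871403 - 3.599800×(-0.871403 - (-0.160000))/(3.599800 - 1.367104)
       = 0.275600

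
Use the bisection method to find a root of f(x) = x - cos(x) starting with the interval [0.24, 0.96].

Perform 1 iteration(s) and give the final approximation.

f(x) = x - cos(x)
Initial interval: [0.24, 0.96]

Iteration 1:
  c_1 = (0.240000 + 0.960000)/2 = 0.600000
  f(c_1) = f(0.600000) = -0.225336
  f(a) × f(c) ≥ 0, new interval: [0.600000, 0.960000]

After 1 iteration(s), the approximation is c_1 = 0.600000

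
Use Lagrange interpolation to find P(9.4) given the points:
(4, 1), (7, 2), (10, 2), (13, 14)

Lagrange interpolation formula:
P(x) = Σ yᵢ × Lᵢ(x)
where Lᵢ(x) = Π_{j≠i} (x - xⱼ)/(xᵢ - xⱼ)

L_0(9.4) = (9.4 - 7)/(4 - 7) × (9.4 - 10)/(4 - 10) × (9.4 - 13)/(4 - 13) = -0.032000
L_1(9.4) = (9.4 - 4)/(7 - 4) × (9.4 - 10)/(7 - 10) × (9.4 - 13)/(7 - 13) = 0.216000
L_2(9.4) = (9.4 - 4)/(10 - 4) × (9.4 - 7)/(10 - 7) × (9.4 - 13)/(10 - 13) = 0.864000
L_3(9.4) = (9.4 - 4)/(13 - 4) × (9.4 - 7)/(13 - 7) × (9.4 - 10)/(13 - 10) = -0.048000

P(9.4) = 1×L_0(9.4) + 2×L_1(9.4) + 2×L_2(9.4) + 14×L_3(9.4)
P(9.4) = 1.456000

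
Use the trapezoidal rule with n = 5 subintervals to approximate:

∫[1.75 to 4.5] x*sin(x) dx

f(x) = x*sin(x)
a = 1.75, b = 4.5, n = 5
h = (b - a)/n = 0.550000

Trapezoidal rule: (h/2)[f(x₀) + 2f(x₁) + 2f(x₂) + ... + f(xₙ)]

x_0 = 1.7500, f(x_0) = 1.721975, coefficient = 1
x_1 = 2.3000, f(x_1) = 1.715122, coefficient = 2
x_2 = 2.8500, f(x_2) = 0.819312, coefficient = 2
x_3 = 3.4000, f(x_3) = -0.868840, coefficient = 2
x_4 = 3.9500, f(x_4) = -2.856593, coefficient = 2
x_5 = 4.5000, f(x_5) = -4.398886, coefficient = 1

I ≈ (0.550000/2) × -5.058907 = -1.391199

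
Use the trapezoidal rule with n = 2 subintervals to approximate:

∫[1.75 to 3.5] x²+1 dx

f(x) = x²+1
a = 1.75, b = 3.5, n = 2
h = (b - a)/n = 0.875000

Trapezoidal rule: (h/2)[f(x₀) + 2f(x₁) + 2f(x₂) + ... + f(xₙ)]

x_0 = 1.7500, f(x_0) = 4.062500, coefficient = 1
x_1 = 2.6250, f(x_1) = 7.890625, coefficient = 2
x_2 = 3.5000, f(x_2) = 13.250000, coefficient = 1

I ≈ (0.875000/2) × 33.093750 = 14.478516
Exact value: 14.255208
Error: 0.223307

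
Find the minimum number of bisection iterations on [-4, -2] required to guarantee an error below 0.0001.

We need (b-a)/2^n ≤ 0.0001
(-2 - (-4))/2^n ≤ 0.0001
2/2^n ≤ 0.0001
2^n ≥ 20000
n ≥ log₂(20000) = 14.29
n ≥ 15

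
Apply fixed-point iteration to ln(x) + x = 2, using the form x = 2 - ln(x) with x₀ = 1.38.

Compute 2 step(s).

Equation: ln(x) + x = 2
Fixed-point form: x = 2 - ln(x)
x₀ = 1.38

x_1 = g(1.380000) = 1.677917
x_2 = g(1.677917) = 1.482447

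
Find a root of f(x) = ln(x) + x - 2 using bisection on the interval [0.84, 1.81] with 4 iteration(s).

f(x) = ln(x) + x - 2
Initial interval: [0.84, 1.81]

Iteration 1:
  c_1 = (0.840000 + 1.810000)/2 = 1.325000
  f(c_1) = f(1.325000) = -0.393588
  f(a) × f(c) ≥ 0, new interval: [1.325000, 1.810000]
Iteration 2:
  c_2 = (1.325000 + 1.810000)/2 = 1.567500
  f(c_2) = f(1.567500) = 0.016982
  f(a) × f(c) < 0, new interval: [1.325000, 1.567500]
Iteration 3:
  c_3 = (1.325000 + 1.567500)/2 = 1.446250
  f(c_3) = f(1.446250) = -0.184776
  f(a) × f(c) ≥ 0, new interval: [1.446250, 1.567500]
Iteration 4:
  c_4 = (1.446250 + 1.567500)/2 = 1.506875
  f(c_4) = f(1.506875) = -0.083087
  f(a) × f(c) ≥ 0, new interval: [1.506875, 1.567500]

After 4 iteration(s), the approximation is c_4 = 1.506875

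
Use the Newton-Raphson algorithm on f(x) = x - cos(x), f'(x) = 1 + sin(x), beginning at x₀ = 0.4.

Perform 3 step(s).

f(x) = x - cos(x)
f'(x) = 1 + sin(x)
x₀ = 0.4

Newton-Raphson formula: x_{n+1} = x_n - f(x_n)/f'(x_n)

Iteration 1:
  f(0.400000) = -0.521061
  f'(0.400000) = 1.389418
  x_1 = 0.400000 - (-0.521061)/1.389418 = 0.775021
Iteration 2:
  f(0.775021) = 0.060615
  f'(0.775021) = 1.699731
  x_2 = 0.775021 - 0.060615/1.699731 = 0.739360
Iteration 3:
  f(0.739360) = 0.000460
  f'(0.739360) = 1.673815
  x_3 = 0.739360 - 0.000460/1.673815 = 0.739085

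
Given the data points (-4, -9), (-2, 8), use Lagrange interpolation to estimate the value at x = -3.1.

Lagrange interpolation formula:
P(x) = Σ yᵢ × Lᵢ(x)
where Lᵢ(x) = Π_{j≠i} (x - xⱼ)/(xᵢ - xⱼ)

L_0(-3.1) = (-3.1 - (-2))/(-4 - (-2)) = 0.550000
L_1(-3.1) = (-3.1 - (-4))/(-2 - (-4)) = 0.450000

P(-3.1) = (-9)×L_0(-3.1) + 8×L_1(-3.1)
P(-3.1) = -1.350000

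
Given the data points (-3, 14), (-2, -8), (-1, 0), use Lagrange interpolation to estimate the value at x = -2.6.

Lagrange interpolation formula:
P(x) = Σ yᵢ × Lᵢ(x)
where Lᵢ(x) = Π_{j≠i} (x - xⱼ)/(xᵢ - xⱼ)

L_0(-2.6) = (-2.6 - (-2))/(-3 - (-2)) × (-2.6 - (-1))/(-3 - (-1)) = 0.480000
L_1(-2.6) = (-2.6 - (-3))/(-2 - (-3)) × (-2.6 - (-1))/(-2 - (-1)) = 0.640000
L_2(-2.6) = (-2.6 - (-3))/(-1 - (-3)) × (-2.6 - (-2))/(-1 - (-2)) = -0.120000

P(-2.6) = 14×L_0(-2.6) + (-8)×L_1(-2.6) + 0×L_2(-2.6)
P(-2.6) = 1.600000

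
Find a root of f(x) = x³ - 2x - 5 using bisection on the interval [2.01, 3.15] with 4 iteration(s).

f(x) = x³ - 2x - 5
Initial interval: [2.01, 3.15]

Iteration 1:
  c_1 = (2.010000 + 3.150000)/2 = 2.580000
  f(c_1) = f(2.580000) = 7.013512
  f(a) × f(c) < 0, new interval: [2.010000, 2.580000]
Iteration 2:
  c_2 = (2.010000 + 2.580000)/2 = 2.295000
  f(c_2) = f(2.295000) = 2.497822
  f(a) × f(c) < 0, new interval: [2.010000, 2.295000]
Iteration 3:
  c_3 = (2.010000 + 2.295000)/2 = 2.152500
  f(c_3) = f(2.152500) = 0.668084
  f(a) × f(c) < 0, new interval: [2.010000, 2.152500]
Iteration 4:
  c_4 = (2.010000 + 2.152500)/2 = 2.081250
  f(c_4) = f(2.081250) = -0.147354
  f(a) × f(c) ≥ 0, new interval: [2.081250, 2.152500]

After 4 iteration(s), the approximation is c_4 = 2.081250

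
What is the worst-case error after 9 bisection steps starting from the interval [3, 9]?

Bisection error bound: |error| ≤ (b-a)/2^n
|error| ≤ (9 - 3)/2^9 = 6/2^9
|error| ≤ 0.0117187500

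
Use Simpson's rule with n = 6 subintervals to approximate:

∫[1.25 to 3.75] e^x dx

f(x) = e^x
a = 1.25, b = 3.75, n = 6
h = (b - a)/n = 0.416667

Simpson's rule: (h/3)[f(x₀) + 4f(x₁) + 2f(x₂) + ... + f(xₙ)]

x_0 = 1.2500, f(x_0) = 3.490343, coefficient = 1
x_1 = 1.6667, f(x_1) = 5.294490, coefficient = 4
x_2 = 2.0833, f(x_2) = 8.031195, coefficient = 2
x_3 = 2.5000, f(x_3) = 12.182494, coefficient = 4
x_4 = 2.9167, f(x_4) = 18.479586, coefficient = 2
x_5 = 3.3333, f(x_5) = 28.031625, coefficient = 4
x_6 = 3.7500, f(x_6) = 42.521082, coefficient = 1

I ≈ (0.416667/3) × 281.067423 = 39.037142
Exact value: 39.030739
Error: 0.006403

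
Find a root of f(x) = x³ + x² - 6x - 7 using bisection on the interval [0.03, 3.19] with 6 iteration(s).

f(x) = x³ + x² - 6x - 7
Initial interval: [0.03, 3.19]

Iteration 1:
  c_1 = (0.030000 + 3.190000)/2 = 1.610000
  f(c_1) = f(1.610000) = -9.894619
  f(a) × f(c) ≥ 0, new interval: [1.610000, 3.190000]
Iteration 2:
  c_2 = (1.610000 + 3.190000)/2 = 2.400000
  f(c_2) = f(2.400000) = -1.816000
  f(a) × f(c) ≥ 0, new interval: [2.400000, 3.190000]
Iteration 3:
  c_3 = (2.400000 + 3.190000)/2 = 2.795000
  f(c_3) = f(2.795000) = 5.876635
  f(a) × f(c) < 0, new interval: [2.400000, 2.795000]
Iteration 4:
  c_4 = (2.400000 + 2.795000)/2 = 2.597500
  f(c_4) = f(2.597500) = 1.687355
  f(a) × f(c) < 0, new interval: [2.400000, 2.597500]
Iteration 5:
  c_5 = (2.400000 + 2.597500)/2 = 2.498750
  f(c_5) = f(2.498750) = -0.147174
  f(a) × f(c) ≥ 0, new interval: [2.498750, 2.597500]
Iteration 6:
  c_6 = (2.498750 + 2.597500)/2 = 2.548125
  f(c_6) = f(2.548125) = 0.749016
  f(a) × f(c) < 0, new interval: [2.498750, 2.548125]

After 6 iteration(s), the approximation is c_6 = 2.548125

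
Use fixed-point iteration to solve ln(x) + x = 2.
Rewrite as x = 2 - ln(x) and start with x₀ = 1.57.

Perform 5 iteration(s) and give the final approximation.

Equation: ln(x) + x = 2
Fixed-point form: x = 2 - ln(x)
x₀ = 1.57

x_1 = g(1.570000) = 1.548924
x_2 = g(1.548924) = 1.562439
x_3 = g(1.562439) = 1.553752
x_4 = g(1.553752) = 1.559327
x_5 = g(1.559327) = 1.555745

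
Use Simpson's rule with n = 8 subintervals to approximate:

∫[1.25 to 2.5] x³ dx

f(x) = x³
a = 1.25, b = 2.5, n = 8
h = (b - a)/n = 0.156250

Simpson's rule: (h/3)[f(x₀) + 4f(x₁) + 2f(x₂) + ... + f(xₙ)]

x_0 = 1.2500, f(x_0) = 1.953125, coefficient = 1
x_1 = 1.4062, f(x_1) = 2.780914, coefficient = 4
x_2 = 1.5625, f(x_2) = 3.814697, coefficient = 2
x_3 = 1.7188, f(x_3) = 5.077362, coefficient = 4
x_4 = 1.8750, f(x_4) = 6.591797, coefficient = 2
x_5 = 2.0312, f(x_5) = 8.380890, coefficient = 4
x_6 = 2.1875, f(x_6) = 10.467529, coefficient = 2
x_7 = 2.3438, f(x_7) = 12.874603, coefficient = 4
x_8 = 2.5000, f(x_8) = 15.625000, coefficient = 1

I ≈ (0.156250/3) × 175.781250 = 9.155273
Exact value: 9.155273
Error: 0.000000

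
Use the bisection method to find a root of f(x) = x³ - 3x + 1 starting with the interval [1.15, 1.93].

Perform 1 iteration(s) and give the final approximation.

f(x) = x³ - 3x + 1
Initial interval: [1.15, 1.93]

Iteration 1:
  c_1 = (1.150000 + 1.930000)/2 = 1.540000
  f(c_1) = f(1.540000) = 0.032264
  f(a) × f(c) < 0, new interval: [1.150000, 1.540000]

After 1 iteration(s), the approximation is c_1 = 1.540000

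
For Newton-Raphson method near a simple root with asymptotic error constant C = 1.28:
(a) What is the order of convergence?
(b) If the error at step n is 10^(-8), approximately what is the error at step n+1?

(a) Newton-Raphson has quadratic (order 2) convergence near simple roots.
    This means |e_{n+1}| ≈ C|e_n|².

(b) With |e_n| = 10^(-8) and C = 1.28:
    |e_{n+1}| ≈ 1.28 × (10^(-8))² = 1.28 × 10^(-16)

(a) 2 (quadratic); (b) |e_{n+1}| ≈ 1.280e-16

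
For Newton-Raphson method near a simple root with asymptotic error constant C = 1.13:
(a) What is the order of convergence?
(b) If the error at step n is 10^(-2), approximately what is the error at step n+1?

(a) Newton-Raphson has quadratic (order 2) convergence near simple roots.
    This means |e_{n+1}| ≈ C|e_n|².

(b) With |e_n| = 10^(-2) and C = 1.13:
    |e_{n+1}| ≈ 1.13 × (10^(-2))² = 1.13 × 10^(-4)

(a) 2 (quadratic); (b) |e_{n+1}| ≈ 1.130e-04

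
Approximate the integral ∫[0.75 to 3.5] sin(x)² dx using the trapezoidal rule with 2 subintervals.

f(x) = sin(x)²
a = 0.75, b = 3.5, n = 2
h = (b - a)/n = 1.375000

Trapezoidal rule: (h/2)[f(x₀) + 2f(x₁) + 2f(x₂) + ... + f(xₙ)]

x_0 = 0.7500, f(x_0) = 0.464631, coefficient = 1
x_1 = 2.1250, f(x_1) = 0.723044, coefficient = 2
x_2 = 3.5000, f(x_2) = 0.123049, coefficient = 1

I ≈ (1.375000/2) × 2.033768 = 1.398215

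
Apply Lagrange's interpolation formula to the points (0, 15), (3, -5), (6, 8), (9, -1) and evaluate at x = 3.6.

Lagrange interpolation formula:
P(x) = Σ yᵢ × Lᵢ(x)
where Lᵢ(x) = Π_{j≠i} (x - xⱼ)/(xᵢ - xⱼ)

L_0(3.6) = (3.6 - 3)/(0 - 3) × (3.6 - 6)/(0 - 6) × (3.6 - 9)/(0 - 9) = -0.048000
L_1(3.6) = (3.6 - 0)/(3 - 0) × (3.6 - 6)/(3 - 6) × (3.6 - 9)/(3 - 9) = 0.864000
L_2(3.6) = (3.6 - 0)/(6 - 0) × (3.6 - 3)/(6 - 3) × (3.6 - 9)/(6 - 9) = 0.216000
L_3(3.6) = (3.6 - 0)/(9 - 0) × (3.6 - 3)/(9 - 3) × (3.6 - 6)/(9 - 6) = -0.032000

P(3.6) = 15×L_0(3.6) + (-5)×L_1(3.6) + 8×L_2(3.6) + (-1)×L_3(3.6)
P(3.6) = -3.280000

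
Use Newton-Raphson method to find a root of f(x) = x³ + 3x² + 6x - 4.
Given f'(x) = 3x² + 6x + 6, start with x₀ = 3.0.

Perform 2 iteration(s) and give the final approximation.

f(x) = x³ + 3x² + 6x - 4
f'(x) = 3x² + 6x + 6
x₀ = 3.0

Newton-Raphson formula: x_{n+1} = x_n - f(x_n)/f'(x_n)

Iteration 1:
  f(3.000000) = 68.000000
  f'(3.000000) = 51.000000
  x_1 = 3.000000 - 68.000000/51.000000 = 1.666667
Iteration 2:
  f(1.666667) = 18.962963
  f'(1.666667) = 24.333333
  x_2 = 1.666667 - 18.962963/24.333333 = 0.887367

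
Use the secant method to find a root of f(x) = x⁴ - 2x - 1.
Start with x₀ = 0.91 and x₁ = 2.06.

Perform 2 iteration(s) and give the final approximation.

f(x) = x⁴ - 2x - 1
x₀ = 0.91, x₁ = 2.06

Secant formula: x_{n+1} = x_n - f(x_n)(x_n - x_{n-1})/(f(x_n) - f(x_{n-1}))

Iteration 1:
  f(0.910000) = -2.134250
  f(2.060000) = 12.888141
  x_2 = 2.060000 - 12.888141×(2.060000 - 0.910000)/(12.888141 - (-2.134250))
       = 1.073382
Iteration 2:
  f(2.060000) = 12.888141
  f(1.073382) = -1.819317
  x_3 = 1.073382 - (-1.819317)×(1.073382 - 2.060000)/(-1.819317 - 12.888141)
       = 1.195427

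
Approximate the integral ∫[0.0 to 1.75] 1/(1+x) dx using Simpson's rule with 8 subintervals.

f(x) = 1/(1+x)
a = 0.0, b = 1.75, n = 8
h = (b - a)/n = 0.218750

Simpson's rule: (h/3)[f(x₀) + 4f(x₁) + 2f(x₂) + ... + f(xₙ)]

x_0 = 0.0000, f(x_0) = 1.000000, coefficient = 1
x_1 = 0.2188, f(x_1) = 0.820513, coefficient = 4
x_2 = 0.4375, f(x_2) = 0.695652, coefficient = 2
x_3 = 0.6562, f(x_3) = 0.603774, coefficient = 4
x_4 = 0.8750, f(x_4) = 0.533333, coefficient = 2
x_5 = 1.0938, f(x_5) = 0.477612, coefficient = 4
x_6 = 1.3125, f(x_6) = 0.432432, coefficient = 2
x_7 = 1.5312, f(x_7) = 0.395062, coefficient = 4
x_8 = 1.7500, f(x_8) = 0.363636, coefficient = 1

I ≈ (0.218750/3) × 13.874313 = 1.011669
Exact value: 1.011601
Error: 0.000068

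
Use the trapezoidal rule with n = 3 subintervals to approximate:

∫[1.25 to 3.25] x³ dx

f(x) = x³
a = 1.25, b = 3.25, n = 3
h = (b - a)/n = 0.666667

Trapezoidal rule: (h/2)[f(x₀) + 2f(x₁) + 2f(x₂) + ... + f(xₙ)]

x_0 = 1.2500, f(x_0) = 1.953125, coefficient = 1
x_1 = 1.9167, f(x_1) = 7.041088, coefficient = 2
x_2 = 2.5833, f(x_2) = 17.240162, coefficient = 2
x_3 = 3.2500, f(x_3) = 34.328125, coefficient = 1

I ≈ (0.666667/2) × 84.843750 = 28.281250
Exact value: 27.281250
Error: 1.000000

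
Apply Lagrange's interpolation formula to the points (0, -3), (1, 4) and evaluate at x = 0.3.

Lagrange interpolation formula:
P(x) = Σ yᵢ × Lᵢ(x)
where Lᵢ(x) = Π_{j≠i} (x - xⱼ)/(xᵢ - xⱼ)

L_0(0.3) = (0.3 - 1)/(0 - 1) = 0.700000
L_1(0.3) = (0.3 - 0)/(1 - 0) = 0.300000

P(0.3) = (-3)×L_0(0.3) + 4×L_1(0.3)
P(0.3) = -0.900000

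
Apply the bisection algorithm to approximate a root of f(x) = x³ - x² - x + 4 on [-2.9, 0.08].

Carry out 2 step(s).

f(x) = x³ - x² - x + 4
Initial interval: [-2.9, 0.08]

Iteration 1:
  c_1 = (-2.900000 + 0.080000)/2 = -1.410000
  f(c_1) = f(-1.410000) = 0.618679
  f(a) × f(c) < 0, new interval: [-2.900000, -1.410000]
Iteration 2:
  c_2 = (-2.900000 + (-1.410000))/2 = -2.155000
  f(c_2) = f(-2.155000) = -8.496899
  f(a) × f(c) ≥ 0, new interval: [-2.155000, -1.410000]

After 2 iteration(s), the approximation is c_2 = -2.155000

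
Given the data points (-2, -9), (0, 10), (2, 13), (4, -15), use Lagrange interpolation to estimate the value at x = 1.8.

Lagrange interpolation formula:
P(x) = Σ yᵢ × Lᵢ(x)
where Lᵢ(x) = Π_{j≠i} (x - xⱼ)/(xᵢ - xⱼ)

L_0(1.8) = (1.8 - 0)/(-2 - 0) × (1.8 - 2)/(-2 - 2) × (1.8 - 4)/(-2 - 4) = -0.016500
L_1(1.8) = (1.8 - (-2))/(0 - (-2)) × (1.8 - 2)/(0 - 2) × (1.8 - 4)/(0 - 4) = 0.104500
L_2(1.8) = (1.8 - (-2))/(2 - (-2)) × (1.8 - 0)/(2 - 0) × (1.8 - 4)/(2 - 4) = 0.940500
L_3(1.8) = (1.8 - (-2))/(4 - (-2)) × (1.8 - 0)/(4 - 0) × (1.8 - 2)/(4 - 2) = -0.028500

P(1.8) = (-9)×L_0(1.8) + 10×L_1(1.8) + 13×L_2(1.8) + (-15)×L_3(1.8)
P(1.8) = 13.847500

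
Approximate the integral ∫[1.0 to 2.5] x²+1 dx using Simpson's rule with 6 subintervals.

f(x) = x²+1
a = 1.0, b = 2.5, n = 6
h = (b - a)/n = 0.250000

Simpson's rule: (h/3)[f(x₀) + 4f(x₁) + 2f(x₂) + ... + f(xₙ)]

x_0 = 1.0000, f(x_0) = 2.000000, coefficient = 1
x_1 = 1.2500, f(x_1) = 2.562500, coefficient = 4
x_2 = 1.5000, f(x_2) = 3.250000, coefficient = 2
x_3 = 1.7500, f(x_3) = 4.062500, coefficient = 4
x_4 = 2.0000, f(x_4) = 5.000000, coefficient = 2
x_5 = 2.2500, f(x_5) = 6.062500, coefficient = 4
x_6 = 2.5000, f(x_6) = 7.250000, coefficient = 1

I ≈ (0.250000/3) × 76.500000 = 6.375000
Exact value: 6.375000
Error: 0.000000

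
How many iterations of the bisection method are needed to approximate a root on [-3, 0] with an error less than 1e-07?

We need (b-a)/2^n ≤ 1e-07
(0 - (-3))/2^n ≤ 1e-07
3/2^n ≤ 1e-07
2^n ≥ 30000000
n ≥ log₂(30000000) = 24.84
n ≥ 25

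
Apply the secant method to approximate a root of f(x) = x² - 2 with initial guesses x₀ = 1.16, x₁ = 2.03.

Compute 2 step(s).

f(x) = x² - 2
x₀ = 1.16, x₁ = 2.03

Secant formula: x_{n+1} = x_n - f(x_n)(x_n - x_{n-1})/(f(x_n) - f(x_{n-1}))

Iteration 1:
  f(1.160000) = -0.654400
  f(2.030000) = 2.120900
  x_2 = 2.030000 - 2.120900×(2.030000 - 1.160000)/(2.120900 - (-0.654400))
       = 1.365141
Iteration 2:
  f(2.030000) = 2.120900
  f(1.365141) = -0.136390
  x_3 = 1.365141 - (-0.136390)×(1.365141 - 2.030000)/(-0.136390 - 2.120900)
       = 1.405313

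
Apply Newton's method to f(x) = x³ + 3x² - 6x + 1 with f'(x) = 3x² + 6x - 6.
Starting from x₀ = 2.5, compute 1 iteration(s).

f(x) = x³ + 3x² - 6x + 1
f'(x) = 3x² + 6x - 6
x₀ = 2.5

Newton-Raphson formula: x_{n+1} = x_n - f(x_n)/f'(x_n)

Iteration 1:
  f(2.500000) = 20.375000
  f'(2.500000) = 27.750000
  x_1 = 2.500000 - 20.375000/27.750000 = 1.765766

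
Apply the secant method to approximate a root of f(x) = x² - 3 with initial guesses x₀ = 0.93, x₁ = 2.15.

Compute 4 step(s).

f(x) = x² - 3
x₀ = 0.93, x₁ = 2.15

Secant formula: x_{n+1} = x_n - f(x_n)(x_n - x_{n-1})/(f(x_n) - f(x_{n-1}))

Iteration 1:
  f(0.930000) = -2.135100
  f(2.150000) = 1.622500
  x_2 = 2.150000 - 1.622500×(2.150000 - 0.930000)/(1.622500 - (-2.135100))
       = 1.623214
Iteration 2:
  f(2.150000) = 1.622500
  f(1.623214) = -0.365175
  x_3 = 1.623214 - (-0.365175)×(1.623214 - 2.150000)/(-0.365175 - 1.622500)
       = 1.719995
Iteration 3:
  f(1.623214) = -0.365175
  f(1.719995) = -0.041616
  x_4 = 1.719995 - (-0.041616)×(1.719995 - 1.623214)/(-0.041616 - (-0.365175))
       = 1.732443
Iteration 4:
  f(1.719995) = -0.041616
  f(1.732443) = 0.001360
  x_5 = 1.732443 - 0.001360×(1.732443 - 1.719995)/(0.001360 - (-0.041616))
       = 1.732049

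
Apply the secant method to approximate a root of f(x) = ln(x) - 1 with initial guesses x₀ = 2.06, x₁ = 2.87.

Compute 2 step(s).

f(x) = ln(x) - 1
x₀ = 2.06, x₁ = 2.87

Secant formula: x_{n+1} = x_n - f(x_n)(x_n - x_{n-1})/(f(x_n) - f(x_{n-1}))

Iteration 1:
  f(2.060000) = -0.277294
  f(2.870000) = 0.054312
  x_2 = 2.870000 - 0.054312×(2.870000 - 2.060000)/(0.054312 - (-0.277294))
       = 2.737334
Iteration 2:
  f(2.870000) = 0.054312
  f(2.737334) = 0.006985
  x_3 = 2.737334 - 0.006985×(2.737334 - 2.870000)/(0.006985 - 0.054312)
       = 2.717756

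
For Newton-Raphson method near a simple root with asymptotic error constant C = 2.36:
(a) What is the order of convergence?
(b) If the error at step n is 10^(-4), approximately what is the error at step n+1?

(a) Newton-Raphson has quadratic (order 2) convergence near simple roots.
    This means |e_{n+1}| ≈ C|e_n|².

(b) With |e_n| = 10^(-4) and C = 2.36:
    |e_{n+1}| ≈ 2.36 × (10^(-4))² = 2.36 × 10^(-8)

(a) 2 (quadratic); (b) |e_{n+1}| ≈ 2.360e-08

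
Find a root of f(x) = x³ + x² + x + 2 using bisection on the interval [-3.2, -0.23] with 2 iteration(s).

f(x) = x³ + x² + x + 2
Initial interval: [-3.2, -0.23]

Iteration 1:
  c_1 = (-3.200000 + (-0.230000))/2 = -1.715000
  f(c_1) = f(-1.715000) = -1.817976
  f(a) × f(c) ≥ 0, new interval: [-1.715000, -0.230000]
Iteration 2:
  c_2 = (-1.715000 + (-0.230000))/2 = -0.972500
  f(c_2) = f(-0.972500) = 1.053508
  f(a) × f(c) < 0, new interval: [-1.715000, -0.972500]

After 2 iteration(s), the approximation is c_2 = -0.972500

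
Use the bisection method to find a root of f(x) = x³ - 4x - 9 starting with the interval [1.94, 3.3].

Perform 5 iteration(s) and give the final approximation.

f(x) = x³ - 4x - 9
Initial interval: [1.94, 3.3]

Iteration 1:
  c_1 = (1.940000 + 3.300000)/2 = 2.620000
  f(c_1) = f(2.620000) = -1.495272
  f(a) × f(c) ≥ 0, new interval: [2.620000, 3.300000]
Iteration 2:
  c_2 = (2.620000 + 3.300000)/2 = 2.960000
  f(c_2) = f(2.960000) = 5.094336
  f(a) × f(c) < 0, new interval: [2.620000, 2.960000]
Iteration 3:
  c_3 = (2.620000 + 2.960000)/2 = 2.790000
  f(c_3) = f(2.790000) = 1.557639
  f(a) × f(c) < 0, new interval: [2.620000, 2.790000]
Iteration 4:
  c_4 = (2.620000 + 2.790000)/2 = 2.705000
  f(c_4) = f(2.705000) = -0.027447
  f(a) × f(c) ≥ 0, new interval: [2.705000, 2.790000]
Iteration 5:
  c_5 = (2.705000 + 2.790000)/2 = 2.747500
  f(c_5) = f(2.747500) = 0.750208
  f(a) × f(c) < 0, new interval: [2.705000, 2.747500]

After 5 iteration(s), the approximation is c_5 = 2.747500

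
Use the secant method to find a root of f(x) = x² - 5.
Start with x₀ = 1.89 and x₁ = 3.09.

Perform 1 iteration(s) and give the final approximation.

f(x) = x² - 5
x₀ = 1.89, x₁ = 3.09

Secant formula: x_{n+1} = x_n - f(x_n)(x_n - x_{n-1})/(f(x_n) - f(x_{n-1}))

Iteration 1:
  f(1.890000) = -1.427900
  f(3.090000) = 4.548100
  x_2 = 3.090000 - 4.548100×(3.090000 - 1.890000)/(4.548100 - (-1.427900))
       = 2.176727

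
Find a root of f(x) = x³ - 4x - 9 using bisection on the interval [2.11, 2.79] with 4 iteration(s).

f(x) = x³ - 4x - 9
Initial interval: [2.11, 2.79]

Iteration 1:
  c_1 = (2.110000 + 2.790000)/2 = 2.450000
  f(c_1) = f(2.450000) = -4.093875
  f(a) × f(c) ≥ 0, new interval: [2.450000, 2.790000]
Iteration 2:
  c_2 = (2.450000 + 2.790000)/2 = 2.620000
  f(c_2) = f(2.620000) = -1.495272
  f(a) × f(c) ≥ 0, new interval: [2.620000, 2.790000]
Iteration 3:
  c_3 = (2.620000 + 2.790000)/2 = 2.705000
  f(c_3) = f(2.705000) = -0.027447
  f(a) × f(c) ≥ 0, new interval: [2.705000, 2.790000]
Iteration 4:
  c_4 = (2.705000 + 2.790000)/2 = 2.747500
  f(c_4) = f(2.747500) = 0.750208
  f(a) × f(c) < 0, new interval: [2.705000, 2.747500]

After 4 iteration(s), the approximation is c_4 = 2.747500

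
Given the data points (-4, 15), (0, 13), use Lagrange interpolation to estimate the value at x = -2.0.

Lagrange interpolation formula:
P(x) = Σ yᵢ × Lᵢ(x)
where Lᵢ(x) = Π_{j≠i} (x - xⱼ)/(xᵢ - xⱼ)

L_0(-2.0) = (-2.0 - 0)/(-4 - 0) = 0.500000
L_1(-2.0) = (-2.0 - (-4))/(0 - (-4)) = 0.500000

P(-2.0) = 15×L_0(-2.0) + 13×L_1(-2.0)
P(-2.0) = 14.000000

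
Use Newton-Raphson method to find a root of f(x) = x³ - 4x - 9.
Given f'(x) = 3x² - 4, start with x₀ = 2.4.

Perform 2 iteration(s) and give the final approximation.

f(x) = x³ - 4x - 9
f'(x) = 3x² - 4
x₀ = 2.4

Newton-Raphson formula: x_{n+1} = x_n - f(x_n)/f'(x_n)

Iteration 1:
  f(2.400000) = -4.776000
  f'(2.400000) = 13.280000
  x_1 = 2.400000 - (-4.776000)/13.280000 = 2.759639
Iteration 2:
  f(2.759639) = 0.977763
  f'(2.759639) = 18.846815
  x_2 = 2.759639 - 0.977763/18.846815 = 2.707759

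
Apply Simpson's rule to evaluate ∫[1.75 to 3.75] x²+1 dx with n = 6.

f(x) = x²+1
a = 1.75, b = 3.75, n = 6
h = (b - a)/n = 0.333333

Simpson's rule: (h/3)[f(x₀) + 4f(x₁) + 2f(x₂) + ... + f(xₙ)]

x_0 = 1.7500, f(x_0) = 4.062500, coefficient = 1
x_1 = 2.0833, f(x_1) = 5.340278, coefficient = 4
x_2 = 2.4167, f(x_2) = 6.840278, coefficient = 2
x_3 = 2.7500, f(x_3) = 8.562500, coefficient = 4
x_4 = 3.0833, f(x_4) = 10.506944, coefficient = 2
x_5 = 3.4167, f(x_5) = 12.673611, coefficient = 4
x_6 = 3.7500, f(x_6) = 15.062500, coefficient = 1

I ≈ (0.333333/3) × 160.125000 = 17.791667
Exact value: 17.791667
Error: 0.000000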